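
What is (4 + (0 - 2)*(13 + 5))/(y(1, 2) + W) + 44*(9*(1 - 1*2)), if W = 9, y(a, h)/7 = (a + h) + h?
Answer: -4364/11 ≈ -396.73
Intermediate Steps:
y(a, h) = 7*a + 14*h (y(a, h) = 7*((a + h) + h) = 7*(a + 2*h) = 7*a + 14*h)
(4 + (0 - 2)*(13 + 5))/(y(1, 2) + W) + 44*(9*(1 - 1*2)) = (4 + (0 - 2)*(13 + 5))/((7*1 + 14*2) + 9) + 44*(9*(1 - 1*2)) = (4 - 2*18)/((7 + 28) + 9) + 44*(9*(1 - 2)) = (4 - 36)/(35 + 9) + 44*(9*(-1)) = -32/44 + 44*(-9) = -32*1/44 - 396 = -8/11 - 396 = -4364/11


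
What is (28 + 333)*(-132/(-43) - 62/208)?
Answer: 4474595/4472 ≈ 1000.6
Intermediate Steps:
(28 + 333)*(-132/(-43) - 62/208) = 361*(-132*(-1/43) - 62*1/208) = 361*(132/43 - 31/104) = 361*(12395/4472) = 4474595/4472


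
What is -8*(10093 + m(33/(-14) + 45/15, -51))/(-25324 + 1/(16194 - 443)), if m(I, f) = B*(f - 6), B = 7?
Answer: 1221521552/398878323 ≈ 3.0624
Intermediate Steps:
m(I, f) = -42 + 7*f (m(I, f) = 7*(f - 6) = 7*(-6 + f) = -42 + 7*f)
-8*(10093 + m(33/(-14) + 45/15, -51))/(-25324 + 1/(16194 - 443)) = -8*(10093 + (-42 + 7*(-51)))/(-25324 + 1/(16194 - 443)) = -8*(10093 + (-42 - 357))/(-25324 + 1/15751) = -8*(10093 - 399)/(-25324 + 1/15751) = -77552/(-398878323/15751) = -77552*(-15751)/398878323 = -8*(-152690194/398878323) = 1221521552/398878323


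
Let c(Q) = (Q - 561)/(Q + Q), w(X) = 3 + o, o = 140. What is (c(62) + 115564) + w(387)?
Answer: 14347169/124 ≈ 1.1570e+5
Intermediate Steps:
w(X) = 143 (w(X) = 3 + 140 = 143)
c(Q) = (-561 + Q)/(2*Q) (c(Q) = (-561 + Q)/((2*Q)) = (-561 + Q)*(1/(2*Q)) = (-561 + Q)/(2*Q))
(c(62) + 115564) + w(387) = ((½)*(-561 + 62)/62 + 115564) + 143 = ((½)*(1/62)*(-499) + 115564) + 143 = (-499/124 + 115564) + 143 = 14329437/124 + 143 = 14347169/124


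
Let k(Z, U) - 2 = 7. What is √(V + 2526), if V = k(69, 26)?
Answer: 13*√15 ≈ 50.349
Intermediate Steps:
k(Z, U) = 9 (k(Z, U) = 2 + 7 = 9)
V = 9
√(V + 2526) = √(9 + 2526) = √2535 = 13*√15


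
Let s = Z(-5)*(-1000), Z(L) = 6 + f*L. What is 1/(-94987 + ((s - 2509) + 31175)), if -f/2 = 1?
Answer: -1/82321 ≈ -1.2148e-5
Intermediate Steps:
f = -2 (f = -2*1 = -2)
Z(L) = 6 - 2*L
s = -16000 (s = (6 - 2*(-5))*(-1000) = (6 + 10)*(-1000) = 16*(-1000) = -16000)
1/(-94987 + ((s - 2509) + 31175)) = 1/(-94987 + ((-16000 - 2509) + 31175)) = 1/(-94987 + (-18509 + 31175)) = 1/(-94987 + 12666) = 1/(-82321) = -1/82321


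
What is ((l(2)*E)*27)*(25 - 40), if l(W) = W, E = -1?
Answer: 810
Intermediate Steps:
((l(2)*E)*27)*(25 - 40) = ((2*(-1))*27)*(25 - 40) = -2*27*(-15) = -54*(-15) = 810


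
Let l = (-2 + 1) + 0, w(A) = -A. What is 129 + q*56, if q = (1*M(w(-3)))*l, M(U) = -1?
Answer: 185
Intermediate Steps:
l = -1 (l = -1 + 0 = -1)
q = 1 (q = (1*(-1))*(-1) = -1*(-1) = 1)
129 + q*56 = 129 + 1*56 = 129 + 56 = 185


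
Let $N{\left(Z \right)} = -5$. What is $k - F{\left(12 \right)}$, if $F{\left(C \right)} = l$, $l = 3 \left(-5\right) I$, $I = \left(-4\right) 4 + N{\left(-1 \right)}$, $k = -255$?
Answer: $-570$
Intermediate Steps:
$I = -21$ ($I = \left(-4\right) 4 - 5 = -16 - 5 = -21$)
$l = 315$ ($l = 3 \left(-5\right) \left(-21\right) = \left(-15\right) \left(-21\right) = 315$)
$F{\left(C \right)} = 315$
$k - F{\left(12 \right)} = -255 - 315 = -570$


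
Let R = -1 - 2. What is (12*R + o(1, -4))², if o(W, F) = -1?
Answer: 1369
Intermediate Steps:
R = -3
(12*R + o(1, -4))² = (12*(-3) - 1)² = (-36 - 1)² = (-37)² = 1369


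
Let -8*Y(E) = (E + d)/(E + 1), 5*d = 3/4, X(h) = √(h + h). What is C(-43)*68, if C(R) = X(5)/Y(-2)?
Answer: -10880*√10/37 ≈ -929.88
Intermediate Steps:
X(h) = √2*√h (X(h) = √(2*h) = √2*√h)
d = 3/20 (d = (3/4)/5 = (3*(¼))/5 = (⅕)*(¾) = 3/20 ≈ 0.15000)
Y(E) = -(3/20 + E)/(8*(1 + E)) (Y(E) = -(E + 3/20)/(8*(E + 1)) = -(3/20 + E)/(8*(1 + E)))
C(R) = -160*√10/37 (C(R) = (√2*√5)/(((-3 - 20*(-2))/(160*(1 - 2)))) = √10/(((1/160)*(-3 + 40)/(-1))) = √10/(((1/160)*(-1)*37)) = √10/(-37/160) = √10*(-160/37) = -160*√10/37)
C(-43)*68 = -160*√10/37*68 = -10880*√10/37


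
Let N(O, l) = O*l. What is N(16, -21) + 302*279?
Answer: 83922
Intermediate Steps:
N(16, -21) + 302*279 = 16*(-21) + 302*279 = -336 + 84258 = 83922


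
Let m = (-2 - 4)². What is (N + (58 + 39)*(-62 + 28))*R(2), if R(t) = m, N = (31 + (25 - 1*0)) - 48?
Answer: -118440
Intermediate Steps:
m = 36 (m = (-6)² = 36)
N = 8 (N = (31 + (25 + 0)) - 48 = (31 + 25) - 48 = 56 - 48 = 8)
R(t) = 36
(N + (58 + 39)*(-62 + 28))*R(2) = (8 + (58 + 39)*(-62 + 28))*36 = (8 + 97*(-34))*36 = (8 - 3298)*36 = -3290*36 = -118440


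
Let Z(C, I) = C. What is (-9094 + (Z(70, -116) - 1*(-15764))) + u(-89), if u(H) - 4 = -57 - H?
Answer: 6776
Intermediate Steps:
u(H) = -53 - H (u(H) = 4 + (-57 - H) = -53 - H)
(-9094 + (Z(70, -116) - 1*(-15764))) + u(-89) = (-9094 + (70 - 1*(-15764))) + (-53 - 1*(-89)) = (-9094 + (70 + 15764)) + (-53 + 89) = (-9094 + 15834) + 36 = 6740 + 36 = 6776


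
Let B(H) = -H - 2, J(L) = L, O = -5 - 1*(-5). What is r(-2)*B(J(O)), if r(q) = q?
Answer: 4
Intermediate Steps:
O = 0 (O = -5 + 5 = 0)
B(H) = -2 - H
r(-2)*B(J(O)) = -2*(-2 - 1*0) = -2*(-2 + 0) = -2*(-2) = 4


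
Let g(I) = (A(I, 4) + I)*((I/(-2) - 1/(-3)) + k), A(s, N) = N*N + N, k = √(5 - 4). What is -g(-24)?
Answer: 160/3 ≈ 53.333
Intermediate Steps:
k = 1 (k = √1 = 1)
A(s, N) = N + N² (A(s, N) = N² + N = N + N²)
g(I) = (20 + I)*(4/3 - I/2) (g(I) = (4*(1 + 4) + I)*((I/(-2) - 1/(-3)) + 1) = (4*5 + I)*((I*(-½) - 1*(-⅓)) + 1) = (20 + I)*((-I/2 + ⅓) + 1) = (20 + I)*((⅓ - I/2) + 1) = (20 + I)*(4/3 - I/2))
-g(-24) = -(80/3 - 26/3*(-24) - ½*(-24)²) = -(80/3 + 208 - ½*576) = -(80/3 + 208 - 288) = -1*(-160/3) = 160/3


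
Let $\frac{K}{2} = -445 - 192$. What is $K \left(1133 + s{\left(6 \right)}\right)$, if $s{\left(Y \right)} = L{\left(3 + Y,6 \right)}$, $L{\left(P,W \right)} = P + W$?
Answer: $-1462552$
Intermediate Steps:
$s{\left(Y \right)} = 9 + Y$ ($s{\left(Y \right)} = \left(3 + Y\right) + 6 = 9 + Y$)
$K = -1274$ ($K = 2 \left(-445 - 192\right) = 2 \left(-637\right) = -1274$)
$K \left(1133 + s{\left(6 \right)}\right) = - 1274 \left(1133 + \left(9 + 6\right)\right) = - 1274 \left(1133 + 15\right) = \left(-1274\right) 1148 = -1462552$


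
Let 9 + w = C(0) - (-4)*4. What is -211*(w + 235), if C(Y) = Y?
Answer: -51062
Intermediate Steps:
w = 7 (w = -9 + (0 - (-4)*4) = -9 + (0 - 1*(-16)) = -9 + (0 + 16) = -9 + 16 = 7)
-211*(w + 235) = -211*(7 + 235) = -211*242 = -51062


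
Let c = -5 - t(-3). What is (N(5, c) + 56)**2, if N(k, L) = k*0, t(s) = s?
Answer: 3136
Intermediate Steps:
c = -2 (c = -5 - 1*(-3) = -5 + 3 = -2)
N(k, L) = 0
(N(5, c) + 56)**2 = (0 + 56)**2 = 56**2 = 3136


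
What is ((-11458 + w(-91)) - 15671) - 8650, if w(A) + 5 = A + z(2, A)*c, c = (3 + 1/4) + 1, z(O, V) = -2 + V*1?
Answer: -145081/4 ≈ -36270.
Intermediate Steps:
z(O, V) = -2 + V
c = 17/4 (c = (3 + 1*(¼)) + 1 = (3 + ¼) + 1 = 13/4 + 1 = 17/4 ≈ 4.2500)
w(A) = -27/2 + 21*A/4 (w(A) = -5 + (A + (-2 + A)*(17/4)) = -5 + (A + (-17/2 + 17*A/4)) = -5 + (-17/2 + 21*A/4) = -27/2 + 21*A/4)
((-11458 + w(-91)) - 15671) - 8650 = ((-11458 + (-27/2 + (21/4)*(-91))) - 15671) - 8650 = ((-11458 + (-27/2 - 1911/4)) - 15671) - 8650 = ((-11458 - 1965/4) - 15671) - 8650 = (-47797/4 - 15671) - 8650 = -110481/4 - 8650 = -145081/4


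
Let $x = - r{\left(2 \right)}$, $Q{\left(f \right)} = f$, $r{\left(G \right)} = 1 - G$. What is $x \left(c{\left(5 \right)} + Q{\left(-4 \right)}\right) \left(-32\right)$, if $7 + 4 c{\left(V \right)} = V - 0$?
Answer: $144$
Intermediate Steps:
$x = 1$ ($x = - (1 - 2) = \left(-1\right) \left(-1\right) = 1$)
$c{\left(V \right)} = - \frac{7}{4} + \frac{V}{4}$ ($c{\left(V \right)} = - \frac{7}{4} + \frac{V - 0}{4} = - \frac{7}{4} + \frac{V + 0}{4} = - \frac{7}{4} + \frac{V}{4}$)
$x \left(c{\left(5 \right)} + Q{\left(-4 \right)}\right) \left(-32\right) = 1 \left(\left(- \frac{7}{4} + \frac{1}{4} \cdot 5\right) - 4\right) \left(-32\right) = 1 \left(\left(- \frac{7}{4} + \frac{5}{4}\right) - 4\right) \left(-32\right) = 1 \left(- \frac{1}{2} - 4\right) \left(-32\right) = 1 \left(- \frac{9}{2}\right) \left(-32\right) = \left(- \frac{9}{2}\right) \left(-32\right) = 144$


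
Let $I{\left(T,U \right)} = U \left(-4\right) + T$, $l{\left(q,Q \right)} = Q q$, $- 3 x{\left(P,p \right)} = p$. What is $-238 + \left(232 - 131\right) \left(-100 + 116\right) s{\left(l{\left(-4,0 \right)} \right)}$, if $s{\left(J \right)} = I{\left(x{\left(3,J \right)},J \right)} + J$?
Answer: $-238$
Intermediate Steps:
$x{\left(P,p \right)} = - \frac{p}{3}$
$I{\left(T,U \right)} = T - 4 U$ ($I{\left(T,U \right)} = - 4 U + T = T - 4 U$)
$s{\left(J \right)} = - \frac{10 J}{3}$ ($s{\left(J \right)} = \left(- \frac{J}{3} - 4 J\right) + J = - \frac{13 J}{3} + J = - \frac{10 J}{3}$)
$-238 + \left(232 - 131\right) \left(-100 + 116\right) s{\left(l{\left(-4,0 \right)} \right)} = -238 + \left(232 - 131\right) \left(-100 + 116\right) \left(- \frac{10 \cdot 0 \left(-4\right)}{3}\right) = -238 + 101 \cdot 16 \left(\left(- \frac{10}{3}\right) 0\right) = -238 + 1616 \cdot 0 = -238 + 0 = -238$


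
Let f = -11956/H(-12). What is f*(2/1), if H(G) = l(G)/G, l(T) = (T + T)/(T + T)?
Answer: 286944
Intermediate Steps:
l(T) = 1 (l(T) = (2*T)/((2*T)) = (2*T)*(1/(2*T)) = 1)
H(G) = 1/G
f = 143472 (f = -11956/(1/(-12)) = -11956/(-1/12) = -11956*(-12) = 143472)
f*(2/1) = 143472*(2/1) = 143472*(2*1) = 143472*2 = 286944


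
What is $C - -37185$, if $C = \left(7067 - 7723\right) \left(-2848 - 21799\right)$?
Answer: $16205617$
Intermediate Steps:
$C = 16168432$ ($C = \left(-656\right) \left(-24647\right) = 16168432$)
$C - -37185 = 16168432 - -37185 = 16168432 + 37185 = 16205617$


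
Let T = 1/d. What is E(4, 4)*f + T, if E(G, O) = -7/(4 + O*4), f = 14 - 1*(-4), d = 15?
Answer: -187/30 ≈ -6.2333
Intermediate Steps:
f = 18 (f = 14 + 4 = 18)
E(G, O) = -7/(4 + 4*O)
T = 1/15 ≈ 0.066667
E(4, 4)*f + T = -7/(4 + 4*4)*18 + 1/15 = -7/(4 + 16)*18 + 1/15 = -7/20*18 + 1/15 = -63/10 + 1/15 = -187/30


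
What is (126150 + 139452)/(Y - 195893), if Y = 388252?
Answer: 265602/192359 ≈ 1.3808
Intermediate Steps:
(126150 + 139452)/(Y - 195893) = (126150 + 139452)/(388252 - 195893) = 265602/192359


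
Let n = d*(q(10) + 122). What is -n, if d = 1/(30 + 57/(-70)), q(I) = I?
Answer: -3080/681 ≈ -4.5228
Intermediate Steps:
d = 70/2043 (d = 1/(30 + 57*(-1/70)) = 1/(30 - 57/70) = 1/(2043/70) = 70/2043 ≈ 0.034263)
n = 3080/681 (n = 70*(10 + 122)/2043 = (70/2043)*132 = 3080/681 ≈ 4.5228)
-n = -1*3080/681 = -3080/681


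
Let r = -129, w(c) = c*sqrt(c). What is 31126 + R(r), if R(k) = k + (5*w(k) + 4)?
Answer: 31001 - 645*I*sqrt(129) ≈ 31001.0 - 7325.8*I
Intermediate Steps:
w(c) = c**(3/2)
R(k) = 4 + k + 5*k**(3/2) (R(k) = k + (5*k**(3/2) + 4) = k + (4 + 5*k**(3/2)) = 4 + k + 5*k**(3/2))
31126 + R(r) = 31126 + (4 - 129 + 5*(-129)**(3/2)) = 31126 + (4 - 129 + 5*(-129*I*sqrt(129))) = 31126 + (4 - 129 - 645*I*sqrt(129)) = 31126 + (-125 - 645*I*sqrt(129)) = 31001 - 645*I*sqrt(129)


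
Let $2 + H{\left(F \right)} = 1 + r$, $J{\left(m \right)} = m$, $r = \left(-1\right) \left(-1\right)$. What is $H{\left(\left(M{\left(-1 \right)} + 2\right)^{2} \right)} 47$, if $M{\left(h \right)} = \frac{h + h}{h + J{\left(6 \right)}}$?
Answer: $0$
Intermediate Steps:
$r = 1$
$M{\left(h \right)} = \frac{2 h}{6 + h}$ ($M{\left(h \right)} = \frac{h + h}{h + 6} = \frac{2 h}{6 + h}$)
$H{\left(F \right)} = 0$ ($H{\left(F \right)} = -2 + \left(1 + 1\right) = -2 + 2 = 0$)
$H{\left(\left(M{\left(-1 \right)} + 2\right)^{2} \right)} 47 = 0 \cdot 47 = 0$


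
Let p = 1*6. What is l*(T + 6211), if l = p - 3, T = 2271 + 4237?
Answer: 38157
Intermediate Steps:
T = 6508
p = 6
l = 3 (l = 6 - 3 = 3)
l*(T + 6211) = 3*(6508 + 6211) = 3*12719 = 38157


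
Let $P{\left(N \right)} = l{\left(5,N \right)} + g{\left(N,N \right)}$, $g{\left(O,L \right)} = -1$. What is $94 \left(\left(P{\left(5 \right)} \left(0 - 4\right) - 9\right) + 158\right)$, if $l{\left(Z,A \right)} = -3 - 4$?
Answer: $17014$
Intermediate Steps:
$l{\left(Z,A \right)} = -7$ ($l{\left(Z,A \right)} = -3 - 4 = -7$)
$P{\left(N \right)} = -8$ ($P{\left(N \right)} = -7 - 1 = -8$)
$94 \left(\left(P{\left(5 \right)} \left(0 - 4\right) - 9\right) + 158\right) = 94 \left(\left(- 8 \left(0 - 4\right) - 9\right) + 158\right) = 94 \left(\left(\left(-8\right) \left(-4\right) - 9\right) + 158\right) = 94 \left(\left(32 - 9\right) + 158\right) = 94 \left(23 + 158\right) = 94 \cdot 181 = 17014$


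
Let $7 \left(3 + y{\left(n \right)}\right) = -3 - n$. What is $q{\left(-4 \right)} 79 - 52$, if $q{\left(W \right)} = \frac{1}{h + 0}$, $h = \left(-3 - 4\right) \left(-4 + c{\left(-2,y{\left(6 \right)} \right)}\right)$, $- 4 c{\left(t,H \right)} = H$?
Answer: $- \frac{1974}{41} \approx -48.146$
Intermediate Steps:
$y{\left(n \right)} = - \frac{24}{7} - \frac{n}{7}$ ($y{\left(n \right)} = -3 + \frac{-3 - n}{7} = -3 - \left(\frac{3}{7} + \frac{n}{7}\right) = - \frac{24}{7} - \frac{n}{7}$)
$c{\left(t,H \right)} = - \frac{H}{4}$
$h = \frac{41}{2}$ ($h = \left(-3 - 4\right) \left(-4 - \frac{- \frac{24}{7} - \frac{6}{7}}{4}\right) = - 7 \left(-4 - \frac{- \frac{24}{7} - \frac{6}{7}}{4}\right) = - 7 \left(-4 - - \frac{15}{14}\right) = - 7 \left(-4 + \frac{15}{14}\right) = \left(-7\right) \left(- \frac{41}{14}\right) = \frac{41}{2} \approx 20.5$)
$q{\left(W \right)} = \frac{2}{41}$ ($q{\left(W \right)} = \frac{1}{\frac{41}{2} + 0} = \frac{1}{\frac{41}{2}} = \frac{2}{41}$)
$q{\left(-4 \right)} 79 - 52 = \frac{2}{41} \cdot 79 - 52 = \frac{158}{41} - 52 = - \frac{1974}{41}$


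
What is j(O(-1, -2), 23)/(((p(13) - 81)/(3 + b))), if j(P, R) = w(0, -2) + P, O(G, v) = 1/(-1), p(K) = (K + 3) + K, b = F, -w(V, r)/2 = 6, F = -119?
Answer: -29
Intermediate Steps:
w(V, r) = -12 (w(V, r) = -2*6 = -12)
b = -119
p(K) = 3 + 2*K (p(K) = (3 + K) + K = 3 + 2*K)
O(G, v) = -1
j(P, R) = -12 + P
j(O(-1, -2), 23)/(((p(13) - 81)/(3 + b))) = (-12 - 1)/((((3 + 2*13) - 81)/(3 - 119))) = -13*(-116/((3 + 26) - 81)) = -13*(-116/(29 - 81)) = -13/((-52*(-1/116))) = -13/13/29 = -13*29/13 = -29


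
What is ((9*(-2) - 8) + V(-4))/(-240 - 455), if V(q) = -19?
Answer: 9/139 ≈ 0.064748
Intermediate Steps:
((9*(-2) - 8) + V(-4))/(-240 - 455) = ((9*(-2) - 8) - 19)/(-240 - 455) = ((-18 - 8) - 19)/(-695) = (-26 - 19)*(-1/695) = -45*(-1/695) = 9/139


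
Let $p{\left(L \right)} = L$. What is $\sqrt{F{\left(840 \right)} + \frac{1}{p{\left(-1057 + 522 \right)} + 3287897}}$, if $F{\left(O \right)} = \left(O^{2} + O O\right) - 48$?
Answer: $\frac{5 \sqrt{609998614024402642}}{3287362} \approx 1187.9$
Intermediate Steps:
$F{\left(O \right)} = -48 + 2 O^{2}$ ($F{\left(O \right)} = \left(O^{2} + O^{2}\right) - 48 = 2 O^{2} - 48 = -48 + 2 O^{2}$)
$\sqrt{F{\left(840 \right)} + \frac{1}{p{\left(-1057 + 522 \right)} + 3287897}} = \sqrt{\left(-48 + 2 \cdot 840^{2}\right) + \frac{1}{\left(-1057 + 522\right) + 3287897}} = \sqrt{\left(-48 + 2 \cdot 705600\right) + \frac{1}{-535 + 3287897}} = \sqrt{\left(-48 + 1411200\right) + \frac{1}{3287362}} = \sqrt{1411152 + \frac{1}{3287362}} = \sqrt{\frac{4638967461025}{3287362}} = \frac{5 \sqrt{609998614024402642}}{3287362}$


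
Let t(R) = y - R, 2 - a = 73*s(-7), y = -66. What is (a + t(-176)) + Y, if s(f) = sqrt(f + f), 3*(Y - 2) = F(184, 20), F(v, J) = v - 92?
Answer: 434/3 - 73*I*sqrt(14) ≈ 144.67 - 273.14*I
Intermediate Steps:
F(v, J) = -92 + v
Y = 98/3 (Y = 2 + (-92 + 184)/3 = 2 + (1/3)*92 = 2 + 92/3 = 98/3 ≈ 32.667)
s(f) = sqrt(2)*sqrt(f) (s(f) = sqrt(2*f) = sqrt(2)*sqrt(f))
a = 2 - 73*I*sqrt(14) (a = 2 - 73*sqrt(2)*sqrt(-7) = 2 - 73*sqrt(2)*(I*sqrt(7)) = 2 - 73*I*sqrt(14) ≈ 2.0 - 273.14*I)
t(R) = -66 - R
(a + t(-176)) + Y = ((2 - 73*I*sqrt(14)) + (-66 - 1*(-176))) + 98/3 = ((2 - 73*I*sqrt(14)) + (-66 + 176)) + 98/3 = ((2 - 73*I*sqrt(14)) + 110) + 98/3 = (112 - 73*I*sqrt(14)) + 98/3 = 434/3 - 73*I*sqrt(14)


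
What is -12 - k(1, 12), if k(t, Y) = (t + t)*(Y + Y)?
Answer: -60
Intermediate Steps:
k(t, Y) = 4*Y*t (k(t, Y) = (2*t)*(2*Y) = 4*Y*t)
-12 - k(1, 12) = -12 - 4*12 = -12 - 1*48 = -12 - 48 = -60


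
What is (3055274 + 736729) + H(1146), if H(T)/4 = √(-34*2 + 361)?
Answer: 3792003 + 4*√293 ≈ 3.7921e+6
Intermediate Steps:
H(T) = 4*√293 (H(T) = 4*√(-34*2 + 361) = 4*√(-68 + 361) = 4*√293)
(3055274 + 736729) + H(1146) = (3055274 + 736729) + 4*√293 = 3792003 + 4*√293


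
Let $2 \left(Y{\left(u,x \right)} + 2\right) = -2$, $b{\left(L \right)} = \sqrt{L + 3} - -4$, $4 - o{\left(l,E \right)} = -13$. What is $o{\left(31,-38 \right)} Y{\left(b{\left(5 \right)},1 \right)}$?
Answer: $-51$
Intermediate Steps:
$o{\left(l,E \right)} = 17$ ($o{\left(l,E \right)} = 4 - -13 = 4 + 13 = 17$)
$b{\left(L \right)} = 4 + \sqrt{3 + L}$ ($b{\left(L \right)} = \sqrt{3 + L} + 4 = 4 + \sqrt{3 + L}$)
$Y{\left(u,x \right)} = -3$ ($Y{\left(u,x \right)} = -2 + \frac{1}{2} \left(-2\right) = -2 - 1 = -3$)
$o{\left(31,-38 \right)} Y{\left(b{\left(5 \right)},1 \right)} = 17 \left(-3\right) = -51$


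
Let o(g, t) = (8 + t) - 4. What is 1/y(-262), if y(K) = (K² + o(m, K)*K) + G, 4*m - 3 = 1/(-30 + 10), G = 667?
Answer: 1/136907 ≈ 7.3042e-6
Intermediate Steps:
m = 59/80 (m = ¾ + 1/(4*(-30 + 10)) = ¾ + (¼)/(-20) = ¾ + (¼)*(-1/20) = ¾ - 1/80 = 59/80 ≈ 0.73750)
o(g, t) = 4 + t
y(K) = 667 + K² + K*(4 + K) (y(K) = (K² + (4 + K)*K) + 667 = (K² + K*(4 + K)) + 667 = 667 + K² + K*(4 + K))
1/y(-262) = 1/(667 + (-262)² - 262*(4 - 262)) = 1/(667 + 68644 - 262*(-258)) = 1/(667 + 68644 + 67596) = 1/136907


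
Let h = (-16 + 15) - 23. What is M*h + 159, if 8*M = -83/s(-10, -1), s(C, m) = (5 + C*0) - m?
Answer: 401/2 ≈ 200.50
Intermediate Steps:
s(C, m) = 5 - m (s(C, m) = (5 + 0) - m = 5 - m)
M = -83/48 (M = (-83/(5 - 1*(-1)))/8 = (-83/(5 + 1))/8 = (-83/6)/8 = (-83*⅙)/8 = (⅛)*(-83/6) = -83/48 ≈ -1.7292)
h = -24 (h = -1 - 23 = -24)
M*h + 159 = -83/48*(-24) + 159 = 83/2 + 159 = 401/2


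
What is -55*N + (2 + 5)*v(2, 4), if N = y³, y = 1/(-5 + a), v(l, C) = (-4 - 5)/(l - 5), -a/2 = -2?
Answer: 76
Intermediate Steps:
a = 4 (a = -2*(-2) = 4)
v(l, C) = -9/(-5 + l)
y = -1 (y = 1/(-5 + 4) = 1/(-1) = -1)
N = -1 (N = (-1)³ = -1)
-55*N + (2 + 5)*v(2, 4) = -55*(-1) + (2 + 5)*(-9/(-5 + 2)) = 55 + 7*(-9/(-3)) = 55 + 7*(-9*(-⅓)) = 55 + 7*3 = 55 + 21 = 76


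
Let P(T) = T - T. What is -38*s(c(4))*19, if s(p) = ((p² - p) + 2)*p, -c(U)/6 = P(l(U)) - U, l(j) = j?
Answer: -9599712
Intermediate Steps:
P(T) = 0
c(U) = 6*U (c(U) = -6*(0 - U) = -(-6)*U = 6*U)
s(p) = p*(2 + p² - p) (s(p) = (2 + p² - p)*p = p*(2 + p² - p))
-38*s(c(4))*19 = -38*6*4*(2 + (6*4)² - 6*4)*19 = -912*(2 + 24² - 1*24)*19 = -912*(2 + 576 - 24)*19 = -912*554*19 = -38*13296*19 = -505248*19 = -9599712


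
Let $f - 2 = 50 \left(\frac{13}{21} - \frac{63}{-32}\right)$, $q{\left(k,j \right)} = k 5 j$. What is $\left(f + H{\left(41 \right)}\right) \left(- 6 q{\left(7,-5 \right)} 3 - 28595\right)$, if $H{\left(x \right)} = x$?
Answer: $- \frac{210550105}{48} \approx -4.3865 \cdot 10^{6}$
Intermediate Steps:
$q{\left(k,j \right)} = 5 j k$ ($q{\left(k,j \right)} = 5 k j = 5 j k$)
$f = \frac{44147}{336}$ ($f = 2 + 50 \left(\frac{13}{21} - \frac{63}{-32}\right) = 2 + 50 \left(13 \cdot \frac{1}{21} - - \frac{63}{32}\right) = 2 + 50 \left(\frac{13}{21} + \frac{63}{32}\right) = 2 + 50 \cdot \frac{1739}{672} = 2 + \frac{43475}{336} = \frac{44147}{336} \approx 131.39$)
$\left(f + H{\left(41 \right)}\right) \left(- 6 q{\left(7,-5 \right)} 3 - 28595\right) = \left(\frac{44147}{336} + 41\right) \left(- 6 \cdot 5 \left(-5\right) 7 \cdot 3 - 28595\right) = \frac{57923 \left(\left(-6\right) \left(-175\right) 3 - 28595\right)}{336} = \frac{57923 \left(1050 \cdot 3 - 28595\right)}{336} = \frac{57923 \left(3150 - 28595\right)}{336} = \frac{57923}{336} \left(-25445\right) = - \frac{210550105}{48}$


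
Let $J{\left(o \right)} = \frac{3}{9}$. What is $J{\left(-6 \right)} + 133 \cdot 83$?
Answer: $\frac{33118}{3} \approx 11039.0$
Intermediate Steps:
$J{\left(o \right)} = \frac{1}{3}$ ($J{\left(o \right)} = 3 \cdot \frac{1}{9} = \frac{1}{3}$)
$J{\left(-6 \right)} + 133 \cdot 83 = \frac{1}{3} + 133 \cdot 83 = \frac{1}{3} + 11039 = \frac{33118}{3}$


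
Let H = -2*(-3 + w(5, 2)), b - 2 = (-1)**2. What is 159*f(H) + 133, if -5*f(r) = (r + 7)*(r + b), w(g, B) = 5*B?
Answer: -11578/5 ≈ -2315.6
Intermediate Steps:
b = 3 (b = 2 + (-1)**2 = 2 + 1 = 3)
H = -14 (H = -2*(-3 + 5*2) = -2*(-3 + 10) = -2*7 = -14)
f(r) = -(3 + r)*(7 + r)/5 (f(r) = -(r + 7)*(r + 3)/5 = -(7 + r)*(3 + r)/5 = -(3 + r)*(7 + r)/5)
159*f(H) + 133 = 159*(-21/5 - 2*(-14) - 1/5*(-14)**2) + 133 = 159*(-21/5 + 28 - 1/5*196) + 133 = 159*(-21/5 + 28 - 196/5) + 133 = 159*(-77/5) + 133 = -12243/5 + 133 = -11578/5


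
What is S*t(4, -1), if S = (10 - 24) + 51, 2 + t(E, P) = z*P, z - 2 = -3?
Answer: -37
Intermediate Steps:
z = -1 (z = 2 - 3 = -1)
t(E, P) = -2 - P
S = 37 (S = -14 + 51 = 37)
S*t(4, -1) = 37*(-2 - 1*(-1)) = 37*(-2 + 1) = 37*(-1) = -37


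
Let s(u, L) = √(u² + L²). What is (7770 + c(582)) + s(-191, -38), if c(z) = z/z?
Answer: 7771 + 5*√1517 ≈ 7965.7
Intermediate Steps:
c(z) = 1
s(u, L) = √(L² + u²)
(7770 + c(582)) + s(-191, -38) = (7770 + 1) + √((-38)² + (-191)²) = 7771 + √(1444 + 36481) = 7771 + √37925 = 7771 + 5*√1517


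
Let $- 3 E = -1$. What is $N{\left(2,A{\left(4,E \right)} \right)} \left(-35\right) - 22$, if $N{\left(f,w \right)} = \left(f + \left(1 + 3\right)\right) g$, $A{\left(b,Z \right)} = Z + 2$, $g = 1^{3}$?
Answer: $-232$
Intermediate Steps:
$E = \frac{1}{3}$ ($E = \left(- \frac{1}{3}\right) \left(-1\right) = \frac{1}{3} \approx 0.33333$)
$g = 1$
$A{\left(b,Z \right)} = 2 + Z$
$N{\left(f,w \right)} = 4 + f$ ($N{\left(f,w \right)} = \left(f + \left(1 + 3\right)\right) 1 = \left(f + 4\right) 1 = \left(4 + f\right) 1 = 4 + f$)
$N{\left(2,A{\left(4,E \right)} \right)} \left(-35\right) - 22 = \left(4 + 2\right) \left(-35\right) - 22 = 6 \left(-35\right) - 22 = -210 - 22 = -232$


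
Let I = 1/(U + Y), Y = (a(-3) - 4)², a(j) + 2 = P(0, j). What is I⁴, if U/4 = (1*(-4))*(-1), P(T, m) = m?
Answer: 1/88529281 ≈ 1.1296e-8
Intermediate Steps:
a(j) = -2 + j
Y = 81 (Y = ((-2 - 3) - 4)² = (-5 - 4)² = (-9)² = 81)
U = 16 (U = 4*((1*(-4))*(-1)) = 4*(-4*(-1)) = 4*4 = 16)
I = 1/97 (I = 1/(16 + 81) = 1/97 ≈ 0.010309)
I⁴ = (1/97)⁴ = 1/88529281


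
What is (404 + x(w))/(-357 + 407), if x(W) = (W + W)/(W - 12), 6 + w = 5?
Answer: 2627/325 ≈ 8.0831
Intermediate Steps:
w = -1 (w = -6 + 5 = -1)
x(W) = 2*W/(-12 + W) (x(W) = (2*W)/(-12 + W) = 2*W/(-12 + W))
(404 + x(w))/(-357 + 407) = (404 + 2*(-1)/(-12 - 1))/(-357 + 407) = (404 + 2*(-1)/(-13))/50 = (404 + 2*(-1)*(-1/13))*(1/50) = (404 + 2/13)*(1/50) = (5254/13)*(1/50) = 2627/325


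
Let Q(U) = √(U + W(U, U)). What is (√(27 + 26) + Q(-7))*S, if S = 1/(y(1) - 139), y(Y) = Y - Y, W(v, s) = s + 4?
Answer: -√53/139 - I*√10/139 ≈ -0.052375 - 0.02275*I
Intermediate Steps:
W(v, s) = 4 + s
Q(U) = √(4 + 2*U) (Q(U) = √(U + (4 + U)) = √(4 + 2*U))
y(Y) = 0
S = -1/139 (S = 1/(0 - 139) = 1/(-139) = -1/139 ≈ -0.0071942)
(√(27 + 26) + Q(-7))*S = (√(27 + 26) + √(4 + 2*(-7)))*(-1/139) = (√53 + √(4 - 14))*(-1/139) = (√53 + √(-10))*(-1/139) = (√53 + I*√10)*(-1/139) = -√53/139 - I*√10/139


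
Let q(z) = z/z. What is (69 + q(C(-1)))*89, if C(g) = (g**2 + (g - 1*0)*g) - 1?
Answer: 6230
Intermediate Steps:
C(g) = -1 + 2*g**2 (C(g) = (g**2 + (g + 0)*g) - 1 = (g**2 + g*g) - 1 = (g**2 + g**2) - 1 = 2*g**2 - 1 = -1 + 2*g**2)
q(z) = 1
(69 + q(C(-1)))*89 = (69 + 1)*89 = 70*89 = 6230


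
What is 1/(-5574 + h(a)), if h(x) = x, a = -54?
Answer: -1/5628 ≈ -0.00017768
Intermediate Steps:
1/(-5574 + h(a)) = 1/(-5574 - 54) = 1/(-5628) = -1/5628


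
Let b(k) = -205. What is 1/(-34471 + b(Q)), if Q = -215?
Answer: -1/34676 ≈ -2.8838e-5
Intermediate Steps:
1/(-34471 + b(Q)) = 1/(-34471 - 205) = 1/(-34676) = -1/34676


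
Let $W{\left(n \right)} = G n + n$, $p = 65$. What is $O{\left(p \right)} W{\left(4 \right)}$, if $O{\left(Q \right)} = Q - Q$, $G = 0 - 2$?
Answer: $0$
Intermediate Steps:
$G = -2$ ($G = 0 - 2 = -2$)
$O{\left(Q \right)} = 0$
$W{\left(n \right)} = - n$ ($W{\left(n \right)} = - 2 n + n = - n$)
$O{\left(p \right)} W{\left(4 \right)} = 0 \left(\left(-1\right) 4\right) = 0 \left(-4\right) = 0$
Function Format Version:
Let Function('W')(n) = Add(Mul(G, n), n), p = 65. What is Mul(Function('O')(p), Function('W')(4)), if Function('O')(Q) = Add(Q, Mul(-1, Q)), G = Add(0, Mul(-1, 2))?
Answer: 0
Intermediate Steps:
G = -2 (G = Add(0, -2) = -2)
Function('O')(Q) = 0
Function('W')(n) = Mul(-1, n) (Function('W')(n) = Add(Mul(-2, n), n) = Mul(-1, n))
Mul(Function('O')(p), Function('W')(4)) = Mul(0, Mul(-1, 4)) = Mul(0, -4) = 0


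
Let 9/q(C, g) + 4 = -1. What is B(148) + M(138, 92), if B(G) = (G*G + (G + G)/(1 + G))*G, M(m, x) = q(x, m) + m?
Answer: 2415455549/745 ≈ 3.2422e+6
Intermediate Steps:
q(C, g) = -9/5 (q(C, g) = 9/(-4 - 1) = 9/(-5) = 9*(-1/5) = -9/5)
M(m, x) = -9/5 + m
B(G) = G*(G**2 + 2*G/(1 + G)) (B(G) = (G**2 + (2*G)/(1 + G))*G = (G**2 + 2*G/(1 + G))*G = G*(G**2 + 2*G/(1 + G)))
B(148) + M(138, 92) = 148**2*(2 + 148 + 148**2)/(1 + 148) + (-9/5 + 138) = 21904*(2 + 148 + 21904)/149 + 681/5 = 21904*(1/149)*22054 + 681/5 = 483070816/149 + 681/5 = 2415455549/745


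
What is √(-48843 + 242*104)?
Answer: 5*I*√947 ≈ 153.87*I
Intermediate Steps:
√(-48843 + 242*104) = √(-48843 + 25168) = √(-23675) = 5*I*√947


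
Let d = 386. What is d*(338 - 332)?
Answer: 2316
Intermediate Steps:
d*(338 - 332) = 386*(338 - 332) = 386*6 = 2316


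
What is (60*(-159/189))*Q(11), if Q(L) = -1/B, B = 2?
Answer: 530/21 ≈ 25.238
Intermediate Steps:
Q(L) = -1/2
(60*(-159/189))*Q(11) = (60*(-159/189))*(-1/2) = (60*(-159*1/189))*(-1/2) = (60*(-53/63))*(-1/2) = -1060/21*(-1/2) = 530/21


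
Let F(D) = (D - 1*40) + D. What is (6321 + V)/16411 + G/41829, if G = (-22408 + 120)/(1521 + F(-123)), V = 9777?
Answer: 831237835502/847772812965 ≈ 0.98050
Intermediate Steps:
F(D) = -40 + 2*D (F(D) = (D - 40) + D = (-40 + D) + D = -40 + 2*D)
G = -22288/1235 (G = (-22408 + 120)/(1521 + (-40 + 2*(-123))) = -22288/(1521 + (-40 - 246)) = -22288/(1521 - 286) = -22288/1235 ≈ -18.047)
(6321 + V)/16411 + G/41829 = (6321 + 9777)/16411 - 22288/1235/41829 = 16098*(1/16411) - 22288/1235*1/41829 = 16098/16411 - 22288/51658815 = 831237835502/847772812965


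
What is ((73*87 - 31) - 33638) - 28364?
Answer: -55682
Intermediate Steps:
((73*87 - 31) - 33638) - 28364 = ((6351 - 31) - 33638) - 28364 = (6320 - 33638) - 28364 = -27318 - 28364 = -55682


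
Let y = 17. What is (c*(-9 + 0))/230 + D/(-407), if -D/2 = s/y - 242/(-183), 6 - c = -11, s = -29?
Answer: -194273861/291220710 ≈ -0.66710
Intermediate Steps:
c = 17 (c = 6 - 1*(-11) = 6 + 11 = 17)
D = 2386/3111 (D = -2*(-29/17 - 242/(-183)) = -2*(-29*1/17 - 242*(-1/183)) = -2*(-29/17 + 242/183) = -2*(-1193/3111) = 2386/3111 ≈ 0.76696)
(c*(-9 + 0))/230 + D/(-407) = (17*(-9 + 0))/230 + (2386/3111)/(-407) = (17*(-9))*(1/230) + (2386/3111)*(-1/407) = -153*1/230 - 2386/1266177 = -153/230 - 2386/1266177 = -194273861/291220710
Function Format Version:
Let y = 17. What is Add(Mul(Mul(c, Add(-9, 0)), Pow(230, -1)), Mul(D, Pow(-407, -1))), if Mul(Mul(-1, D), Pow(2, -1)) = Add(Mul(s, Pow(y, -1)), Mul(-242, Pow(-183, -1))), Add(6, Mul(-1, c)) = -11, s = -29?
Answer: Rational(-194273861, 291220710) ≈ -0.66710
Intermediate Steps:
c = 17 (c = Add(6, Mul(-1, -11)) = Add(6, 11) = 17)
D = Rational(2386, 3111) (D = Mul(-2, Add(Mul(-29, Pow(17, -1)), Mul(-242, Pow(-183, -1)))) = Mul(-2, Add(Mul(-29, Rational(1, 17)), Mul(-242, Rational(-1, 183)))) = Mul(-2, Add(Rational(-29, 17), Rational(242, 183))) = Mul(-2, Rational(-1193, 3111)) = Rational(2386, 3111) ≈ 0.76696)
Add(Mul(Mul(c, Add(-9, 0)), Pow(230, -1)), Mul(D, Pow(-407, -1))) = Add(Mul(Mul(17, Add(-9, 0)), Pow(230, -1)), Mul(Rational(2386, 3111), Pow(-407, -1))) = Add(Mul(Mul(17, -9), Rational(1, 230)), Mul(Rational(2386, 3111), Rational(-1, 407))) = Add(Mul(-153, Rational(1, 230)), Rational(-2386, 1266177)) = Add(Rational(-153, 230), Rational(-2386, 1266177)) = Rational(-194273861, 291220710)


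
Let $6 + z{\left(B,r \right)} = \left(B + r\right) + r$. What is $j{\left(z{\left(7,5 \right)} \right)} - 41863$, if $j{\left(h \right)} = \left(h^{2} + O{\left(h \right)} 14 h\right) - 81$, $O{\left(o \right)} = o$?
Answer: $-40129$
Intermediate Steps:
$z{\left(B,r \right)} = -6 + B + 2 r$ ($z{\left(B,r \right)} = -6 + \left(\left(B + r\right) + r\right) = -6 + \left(B + 2 r\right) = -6 + B + 2 r$)
$j{\left(h \right)} = -81 + 15 h^{2}$ ($j{\left(h \right)} = \left(h^{2} + h 14 h\right) - 81 = \left(h^{2} + 14 h h\right) - 81 = \left(h^{2} + 14 h^{2}\right) - 81 = 15 h^{2} - 81 = -81 + 15 h^{2}$)
$j{\left(z{\left(7,5 \right)} \right)} - 41863 = \left(-81 + 15 \left(-6 + 7 + 2 \cdot 5\right)^{2}\right) - 41863 = \left(-81 + 15 \left(-6 + 7 + 10\right)^{2}\right) - 41863 = \left(-81 + 15 \cdot 11^{2}\right) - 41863 = \left(-81 + 15 \cdot 121\right) - 41863 = \left(-81 + 1815\right) - 41863 = 1734 - 41863 = -40129$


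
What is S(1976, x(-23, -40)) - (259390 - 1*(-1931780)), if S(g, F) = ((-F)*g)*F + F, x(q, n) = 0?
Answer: -2191170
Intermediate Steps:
S(g, F) = F - g*F² (S(g, F) = (-F*g)*F + F = -g*F² + F = F - g*F²)
S(1976, x(-23, -40)) - (259390 - 1*(-1931780)) = 0*(1 - 1*0*1976) - (259390 - 1*(-1931780)) = 0*(1 + 0) - (259390 + 1931780) = 0*1 - 1*2191170 = 0 - 2191170 = -2191170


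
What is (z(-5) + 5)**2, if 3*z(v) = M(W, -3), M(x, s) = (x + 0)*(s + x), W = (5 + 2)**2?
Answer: 5148361/9 ≈ 5.7204e+5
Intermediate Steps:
W = 49 (W = 7**2 = 49)
M(x, s) = x*(s + x)
z(v) = 2254/3 (z(v) = (49*(-3 + 49))/3 = (49*46)/3 = (1/3)*2254 = 2254/3)
(z(-5) + 5)**2 = (2254/3 + 5)**2 = (2269/3)**2 = 5148361/9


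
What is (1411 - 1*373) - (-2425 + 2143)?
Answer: 1320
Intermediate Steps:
(1411 - 1*373) - (-2425 + 2143) = (1411 - 373) - 1*(-282) = 1038 + 282 = 1320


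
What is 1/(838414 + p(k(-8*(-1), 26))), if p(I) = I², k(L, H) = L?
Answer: 1/838478 ≈ 1.1926e-6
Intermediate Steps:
1/(838414 + p(k(-8*(-1), 26))) = 1/(838414 + (-8*(-1))²) = 1/(838414 + 8²) = 1/(838414 + 64) = 1/838478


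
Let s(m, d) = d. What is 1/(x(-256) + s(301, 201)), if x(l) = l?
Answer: -1/55 ≈ -0.018182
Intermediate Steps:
1/(x(-256) + s(301, 201)) = 1/(-256 + 201) = 1/(-55) = -1/55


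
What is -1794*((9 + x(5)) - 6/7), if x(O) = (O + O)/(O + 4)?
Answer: -348634/21 ≈ -16602.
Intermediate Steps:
x(O) = 2*O/(4 + O) (x(O) = (2*O)/(4 + O) = 2*O/(4 + O))
-1794*((9 + x(5)) - 6/7) = -1794*((9 + 2*5/(4 + 5)) - 6/7) = -1794*((9 + 2*5/9) - 6*⅐) = -1794*((9 + 2*5*(⅑)) - 6/7) = -1794*((9 + 10/9) - 6/7) = -1794*(91/9 - 6/7) = -1794*583/63 = -348634/21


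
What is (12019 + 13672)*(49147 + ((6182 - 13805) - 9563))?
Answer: 821110051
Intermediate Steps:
(12019 + 13672)*(49147 + ((6182 - 13805) - 9563)) = 25691*(49147 + (-7623 - 9563)) = 25691*(49147 - 17186) = 25691*31961 = 821110051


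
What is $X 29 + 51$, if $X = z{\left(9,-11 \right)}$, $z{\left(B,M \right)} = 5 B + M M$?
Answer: $4865$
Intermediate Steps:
$z{\left(B,M \right)} = M^{2} + 5 B$ ($z{\left(B,M \right)} = 5 B + M^{2} = M^{2} + 5 B$)
$X = 166$ ($X = \left(-11\right)^{2} + 5 \cdot 9 = 121 + 45 = 166$)
$X 29 + 51 = 166 \cdot 29 + 51 = 4814 + 51 = 4865$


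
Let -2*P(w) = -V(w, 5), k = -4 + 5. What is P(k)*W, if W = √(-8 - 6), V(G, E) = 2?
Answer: I*√14 ≈ 3.7417*I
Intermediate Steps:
k = 1
W = I*√14 (W = √(-14) = I*√14 ≈ 3.7417*I)
P(w) = 1 (P(w) = -(-1)*2/2 = -½*(-2) = 1)
P(k)*W = 1*(I*√14) = I*√14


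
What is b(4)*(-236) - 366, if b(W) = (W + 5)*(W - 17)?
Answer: 27246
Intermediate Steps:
b(W) = (-17 + W)*(5 + W) (b(W) = (5 + W)*(-17 + W) = (-17 + W)*(5 + W))
b(4)*(-236) - 366 = (-85 + 4² - 12*4)*(-236) - 366 = (-85 + 16 - 48)*(-236) - 366 = -117*(-236) - 366 = 27612 - 366 = 27246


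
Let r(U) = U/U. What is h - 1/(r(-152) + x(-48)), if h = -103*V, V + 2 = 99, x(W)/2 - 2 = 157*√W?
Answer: 4*(-3137174*√3 + 12489*I)/(-5*I + 1256*√3) ≈ -9991.0 + 0.00045967*I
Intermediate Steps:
x(W) = 4 + 314*√W (x(W) = 4 + 2*(157*√W) = 4 + 314*√W)
r(U) = 1
V = 97 (V = -2 + 99 = 97)
h = -9991 (h = -103*97 = -9991)
h - 1/(r(-152) + x(-48)) = -9991 - 1/(1 + (4 + 314*√(-48))) = -9991 - 1/(1 + (4 + 314*(4*I*√3))) = -9991 - 1/(1 + (4 + 1256*I*√3)) = -9991 - 1/(5 + 1256*I*√3)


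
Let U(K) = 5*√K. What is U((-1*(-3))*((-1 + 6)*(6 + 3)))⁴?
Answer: 11390625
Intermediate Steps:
U((-1*(-3))*((-1 + 6)*(6 + 3)))⁴ = (5*√((-1*(-3))*((-1 + 6)*(6 + 3))))⁴ = (5*√(3*(5*9)))⁴ = (5*√(3*45))⁴ = (5*√135)⁴ = (5*(3*√15))⁴ = (15*√15)⁴ = 11390625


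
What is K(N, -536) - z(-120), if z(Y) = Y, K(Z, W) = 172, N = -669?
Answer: 292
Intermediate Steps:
K(N, -536) - z(-120) = 172 - 1*(-120) = 172 + 120 = 292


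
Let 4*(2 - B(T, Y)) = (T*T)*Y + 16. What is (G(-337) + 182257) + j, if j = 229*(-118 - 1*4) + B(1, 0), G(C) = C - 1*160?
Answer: 153820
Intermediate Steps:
B(T, Y) = -2 - Y*T²/4 (B(T, Y) = 2 - ((T*T)*Y + 16)/4 = 2 - (T²*Y + 16)/4 = 2 - (Y*T² + 16)/4 = 2 - (16 + Y*T²)/4 = 2 + (-4 - Y*T²/4) = -2 - Y*T²/4)
G(C) = -160 + C (G(C) = C - 160 = -160 + C)
j = -27940 (j = 229*(-118 - 1*4) + (-2 - ¼*0*1²) = 229*(-118 - 4) + (-2 - ¼*0*1) = 229*(-122) + (-2 + 0) = -27938 - 2 = -27940)
(G(-337) + 182257) + j = ((-160 - 337) + 182257) - 27940 = (-497 + 182257) - 27940 = 181760 - 27940 = 153820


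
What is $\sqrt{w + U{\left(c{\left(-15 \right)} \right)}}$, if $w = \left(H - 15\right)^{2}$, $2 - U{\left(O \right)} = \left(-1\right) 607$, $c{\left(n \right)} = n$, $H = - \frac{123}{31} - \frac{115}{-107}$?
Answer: $\frac{\sqrt{10223057002}}{3317} \approx 30.482$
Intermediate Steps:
$H = - \frac{9596}{3317}$ ($H = \left(-123\right) \frac{1}{31} - - \frac{115}{107} = - \frac{123}{31} + \frac{115}{107} = - \frac{9596}{3317} \approx -2.893$)
$U{\left(O \right)} = 609$ ($U{\left(O \right)} = 2 - \left(-1\right) 607 = 2 - -607 = 2 + 607 = 609$)
$w = \frac{3522541201}{11002489}$ ($w = \left(- \frac{9596}{3317} - 15\right)^{2} = \left(- \frac{59351}{3317}\right)^{2} = \frac{3522541201}{11002489} \approx 320.16$)
$\sqrt{w + U{\left(c{\left(-15 \right)} \right)}} = \sqrt{\frac{3522541201}{11002489} + 609} = \sqrt{\frac{10223057002}{11002489}} = \frac{\sqrt{10223057002}}{3317}$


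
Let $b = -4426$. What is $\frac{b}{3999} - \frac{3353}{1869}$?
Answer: $- \frac{1032421}{355911} \approx -2.9008$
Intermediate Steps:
$\frac{b}{3999} - \frac{3353}{1869} = - \frac{4426}{3999} - \frac{3353}{1869} = \left(-4426\right) \frac{1}{3999} - \frac{479}{267} = - \frac{4426}{3999} - \frac{479}{267} = - \frac{1032421}{355911}$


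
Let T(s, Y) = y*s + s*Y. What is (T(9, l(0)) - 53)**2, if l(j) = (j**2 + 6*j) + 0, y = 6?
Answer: 1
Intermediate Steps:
l(j) = j**2 + 6*j
T(s, Y) = 6*s + Y*s (T(s, Y) = 6*s + s*Y = 6*s + Y*s)
(T(9, l(0)) - 53)**2 = (9*(6 + 0*(6 + 0)) - 53)**2 = (9*(6 + 0*6) - 53)**2 = (9*(6 + 0) - 53)**2 = (9*6 - 53)**2 = (54 - 53)**2 = 1**2 = 1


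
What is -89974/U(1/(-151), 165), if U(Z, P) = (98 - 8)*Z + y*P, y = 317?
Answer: -13586074/7897965 ≈ -1.7202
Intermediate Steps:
U(Z, P) = 90*Z + 317*P (U(Z, P) = (98 - 8)*Z + 317*P = 90*Z + 317*P)
-89974/U(1/(-151), 165) = -89974/(90/(-151) + 317*165) = -89974/(90*(-1/151) + 52305) = -89974/(-90/151 + 52305) = -89974/7897965/151 = -89974*151/7897965 = -13586074/7897965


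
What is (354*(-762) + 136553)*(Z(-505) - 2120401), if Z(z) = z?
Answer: 282494074670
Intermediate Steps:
(354*(-762) + 136553)*(Z(-505) - 2120401) = (354*(-762) + 136553)*(-505 - 2120401) = (-269748 + 136553)*(-2120906) = -133195*(-2120906) = 282494074670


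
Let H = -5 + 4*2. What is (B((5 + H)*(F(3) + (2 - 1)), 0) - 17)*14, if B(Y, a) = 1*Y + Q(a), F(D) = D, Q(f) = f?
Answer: 210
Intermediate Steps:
H = 3 (H = -5 + 8 = 3)
B(Y, a) = Y + a (B(Y, a) = 1*Y + a = Y + a)
(B((5 + H)*(F(3) + (2 - 1)), 0) - 17)*14 = (((5 + 3)*(3 + (2 - 1)) + 0) - 17)*14 = ((8*(3 + 1) + 0) - 17)*14 = ((8*4 + 0) - 17)*14 = ((32 + 0) - 17)*14 = (32 - 17)*14 = 15*14 = 210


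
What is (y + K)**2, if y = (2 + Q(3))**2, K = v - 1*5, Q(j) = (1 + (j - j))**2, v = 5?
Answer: 81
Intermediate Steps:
Q(j) = 1 (Q(j) = (1 + 0)**2 = 1**2 = 1)
K = 0 (K = 5 - 1*5 = 5 - 5 = 0)
y = 9 (y = (2 + 1)**2 = 3**2 = 9)
(y + K)**2 = (9 + 0)**2 = 9**2 = 81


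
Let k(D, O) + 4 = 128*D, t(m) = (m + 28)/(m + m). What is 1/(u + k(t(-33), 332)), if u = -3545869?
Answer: -33/117013489 ≈ -2.8202e-7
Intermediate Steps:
t(m) = (28 + m)/(2*m) (t(m) = (28 + m)/((2*m)) = (28 + m)*(1/(2*m)) = (28 + m)/(2*m))
k(D, O) = -4 + 128*D
1/(u + k(t(-33), 332)) = 1/(-3545869 + (-4 + 128*((½)*(28 - 33)/(-33)))) = 1/(-3545869 + (-4 + 128*((½)*(-1/33)*(-5)))) = 1/(-3545869 + (-4 + 128*(5/66))) = 1/(-3545869 + (-4 + 320/33)) = 1/(-3545869 + 188/33) = 1/(-117013489/33) = -33/117013489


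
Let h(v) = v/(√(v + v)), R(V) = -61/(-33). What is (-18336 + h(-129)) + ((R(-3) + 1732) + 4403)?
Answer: -402572/33 + I*√258/2 ≈ -12199.0 + 8.0312*I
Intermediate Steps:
R(V) = 61/33 (R(V) = -61*(-1/33) = 61/33)
h(v) = √2*√v/2 (h(v) = v/(√(2*v)) = v/((√2*√v)) = (√2/(2*√v))*v = √2*√v/2)
(-18336 + h(-129)) + ((R(-3) + 1732) + 4403) = (-18336 + √2*√(-129)/2) + ((61/33 + 1732) + 4403) = (-18336 + √2*(I*√129)/2) + (57217/33 + 4403) = (-18336 + I*√258/2) + 202516/33 = -402572/33 + I*√258/2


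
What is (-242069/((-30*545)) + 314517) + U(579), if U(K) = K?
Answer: 5152061669/16350 ≈ 3.1511e+5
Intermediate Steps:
(-242069/((-30*545)) + 314517) + U(579) = (-242069/((-30*545)) + 314517) + 579 = (-242069/(-16350) + 314517) + 579 = (-242069*(-1/16350) + 314517) + 579 = (242069/16350 + 314517) + 579 = 5142595019/16350 + 579 = 5152061669/16350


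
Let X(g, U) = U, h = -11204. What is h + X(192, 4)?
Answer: -11200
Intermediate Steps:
h + X(192, 4) = -11204 + 4 = -11200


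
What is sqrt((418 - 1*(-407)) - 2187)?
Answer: I*sqrt(1362) ≈ 36.905*I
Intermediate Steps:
sqrt((418 - 1*(-407)) - 2187) = sqrt((418 + 407) - 2187) = sqrt(825 - 2187) = sqrt(-1362) = I*sqrt(1362)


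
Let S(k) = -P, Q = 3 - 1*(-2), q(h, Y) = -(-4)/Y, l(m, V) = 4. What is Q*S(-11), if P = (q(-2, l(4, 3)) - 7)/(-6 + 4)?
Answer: -15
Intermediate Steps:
q(h, Y) = 4/Y
P = 3 (P = (4/4 - 7)/(-6 + 4) = (4*(¼) - 7)/(-2) = (1 - 7)*(-½) = -6*(-½) = 3)
Q = 5 (Q = 3 + 2 = 5)
S(k) = -3 (S(k) = -1*3 = -3)
Q*S(-11) = 5*(-3) = -15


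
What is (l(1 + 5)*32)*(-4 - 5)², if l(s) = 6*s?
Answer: 93312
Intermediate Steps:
(l(1 + 5)*32)*(-4 - 5)² = ((6*(1 + 5))*32)*(-4 - 5)² = ((6*6)*32)*(-9)² = (36*32)*81 = 1152*81 = 93312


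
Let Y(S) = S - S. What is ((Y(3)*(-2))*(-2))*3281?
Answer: 0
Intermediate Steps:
Y(S) = 0
((Y(3)*(-2))*(-2))*3281 = ((0*(-2))*(-2))*3281 = (0*(-2))*3281 = 0*3281 = 0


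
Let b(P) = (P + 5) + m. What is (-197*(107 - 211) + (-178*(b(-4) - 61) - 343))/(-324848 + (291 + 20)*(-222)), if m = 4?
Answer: -30113/393890 ≈ -0.076450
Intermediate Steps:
b(P) = 9 + P (b(P) = (P + 5) + 4 = (5 + P) + 4 = 9 + P)
(-197*(107 - 211) + (-178*(b(-4) - 61) - 343))/(-324848 + (291 + 20)*(-222)) = (-197*(107 - 211) + (-178*((9 - 4) - 61) - 343))/(-324848 + (291 + 20)*(-222)) = (-197*(-104) + (-178*(5 - 61) - 343))/(-324848 + 311*(-222)) = (20488 + (-178*(-56) - 343))/(-324848 - 69042) = (20488 + (9968 - 343))/(-393890) = (20488 + 9625)*(-1/393890) = 30113*(-1/393890) = -30113/393890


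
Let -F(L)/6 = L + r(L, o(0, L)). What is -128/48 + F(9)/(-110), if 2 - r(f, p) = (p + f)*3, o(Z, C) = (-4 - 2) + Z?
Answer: -422/165 ≈ -2.5576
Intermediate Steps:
o(Z, C) = -6 + Z
r(f, p) = 2 - 3*f - 3*p (r(f, p) = 2 - (p + f)*3 = 2 - (f + p)*3 = 2 - (3*f + 3*p) = 2 + (-3*f - 3*p) = 2 - 3*f - 3*p)
F(L) = -120 + 12*L (F(L) = -6*(L + (2 - 3*L - 3*(-6 + 0))) = -6*(L + (2 - 3*L - 3*(-6))) = -6*(L + (2 - 3*L + 18)) = -6*(L + (20 - 3*L)) = -6*(20 - 2*L) = -120 + 12*L)
-128/48 + F(9)/(-110) = -128/48 + (-120 + 12*9)/(-110) = -128*1/48 + (-120 + 108)*(-1/110) = -8/3 - 12*(-1/110) = -8/3 + 6/55 = -422/165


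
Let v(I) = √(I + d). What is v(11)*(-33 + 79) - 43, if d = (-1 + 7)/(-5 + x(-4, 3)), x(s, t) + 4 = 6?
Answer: 95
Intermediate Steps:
x(s, t) = 2 (x(s, t) = -4 + 6 = 2)
d = -2 (d = (-1 + 7)/(-5 + 2) = 6/(-3) = 6*(-⅓) = -2)
v(I) = √(-2 + I) (v(I) = √(I - 2) = √(-2 + I))
v(11)*(-33 + 79) - 43 = √(-2 + 11)*(-33 + 79) - 43 = √9*46 - 43 = 3*46 - 43 = 138 - 43 = 95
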